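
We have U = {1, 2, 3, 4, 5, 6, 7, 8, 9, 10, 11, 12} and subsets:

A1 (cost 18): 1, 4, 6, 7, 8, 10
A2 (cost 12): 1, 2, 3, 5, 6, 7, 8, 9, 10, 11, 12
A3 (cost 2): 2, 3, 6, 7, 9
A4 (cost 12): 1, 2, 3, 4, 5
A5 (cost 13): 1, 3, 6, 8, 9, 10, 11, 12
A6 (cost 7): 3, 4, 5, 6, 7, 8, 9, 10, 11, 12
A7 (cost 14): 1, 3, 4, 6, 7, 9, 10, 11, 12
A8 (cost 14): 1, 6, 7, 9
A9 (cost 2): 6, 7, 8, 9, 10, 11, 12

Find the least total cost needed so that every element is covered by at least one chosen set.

14

A4, A9 cover every element at cost 12 + 2 = 14.
Any cover uses at least 2 sets; among all covering selections none totals below 14.
Greedy by coverage-per-cost would pick A9, A3, A6, A2 for 23 — worse than the optimum 14.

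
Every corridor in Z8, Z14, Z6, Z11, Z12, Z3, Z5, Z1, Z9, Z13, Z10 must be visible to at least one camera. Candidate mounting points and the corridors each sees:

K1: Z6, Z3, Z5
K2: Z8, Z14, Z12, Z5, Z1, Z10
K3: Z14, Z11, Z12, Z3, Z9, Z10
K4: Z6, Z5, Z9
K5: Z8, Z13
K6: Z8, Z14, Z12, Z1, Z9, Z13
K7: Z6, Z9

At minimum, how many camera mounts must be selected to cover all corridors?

K1, K3, K6 together cover {Z8, Z14, Z6, Z11, Z12, Z3, Z5, Z1, Z9, Z13, Z10} — every corridor.
No 2 of the 7 camera mounts cover everything (all 21 pairs fall short), so 3 is minimum.

3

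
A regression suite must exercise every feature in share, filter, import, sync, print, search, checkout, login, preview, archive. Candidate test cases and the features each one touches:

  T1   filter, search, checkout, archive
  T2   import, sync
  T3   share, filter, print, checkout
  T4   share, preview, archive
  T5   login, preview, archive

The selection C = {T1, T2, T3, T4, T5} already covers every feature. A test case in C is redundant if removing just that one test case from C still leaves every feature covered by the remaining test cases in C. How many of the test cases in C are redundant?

1

Drop T1: search uncovered — not redundant.
Drop T2: import, sync uncovered — not redundant.
Drop T3: print uncovered — not redundant.
Drop T4: the rest still cover every feature — redundant.
Drop T5: login uncovered — not redundant.
1 redundant: T4.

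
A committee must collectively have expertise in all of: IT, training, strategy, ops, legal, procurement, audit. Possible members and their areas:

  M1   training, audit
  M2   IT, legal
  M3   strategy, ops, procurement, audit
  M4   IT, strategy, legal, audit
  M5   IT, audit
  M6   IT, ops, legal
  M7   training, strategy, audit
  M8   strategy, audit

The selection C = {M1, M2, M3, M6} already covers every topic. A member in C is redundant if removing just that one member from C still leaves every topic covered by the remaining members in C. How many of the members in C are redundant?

Drop M1: training uncovered — not redundant.
Drop M2: the rest still cover every topic — redundant.
Drop M3: strategy, procurement uncovered — not redundant.
Drop M6: the rest still cover every topic — redundant.
2 redundant: M2, M6.

2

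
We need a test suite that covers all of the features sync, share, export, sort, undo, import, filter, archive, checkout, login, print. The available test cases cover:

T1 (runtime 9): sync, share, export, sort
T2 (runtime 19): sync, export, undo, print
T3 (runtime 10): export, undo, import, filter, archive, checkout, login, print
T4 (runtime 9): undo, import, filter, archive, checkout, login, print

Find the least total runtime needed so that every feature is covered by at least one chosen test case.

18

T1, T4 cover every feature at runtime 9 + 9 = 18.
Any cover uses at least 2 test cases; among all covering selections none totals below 18.
Greedy by coverage-per-runtime would pick T3, T1 for 19 — worse than the optimum 18.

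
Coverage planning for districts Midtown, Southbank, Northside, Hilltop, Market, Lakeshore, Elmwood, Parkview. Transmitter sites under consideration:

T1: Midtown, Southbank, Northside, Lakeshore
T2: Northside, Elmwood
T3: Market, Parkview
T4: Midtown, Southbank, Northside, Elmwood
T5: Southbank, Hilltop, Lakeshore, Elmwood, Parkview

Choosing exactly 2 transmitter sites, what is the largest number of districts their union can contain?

7

Choosing T1, T5 covers {Midtown, Southbank, Northside, Hilltop, Lakeshore, Elmwood, Parkview} — 7 districts.
No choice of 2 transmitter sites does better; here Market is left uncovered.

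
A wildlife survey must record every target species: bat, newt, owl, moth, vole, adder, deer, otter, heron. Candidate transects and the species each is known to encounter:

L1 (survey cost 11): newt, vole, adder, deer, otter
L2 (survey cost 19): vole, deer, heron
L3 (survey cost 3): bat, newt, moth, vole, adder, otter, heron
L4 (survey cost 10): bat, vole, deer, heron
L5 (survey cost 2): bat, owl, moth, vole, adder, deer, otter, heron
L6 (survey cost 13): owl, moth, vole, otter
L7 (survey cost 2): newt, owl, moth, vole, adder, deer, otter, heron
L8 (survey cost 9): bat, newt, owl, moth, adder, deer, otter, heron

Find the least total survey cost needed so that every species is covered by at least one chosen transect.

4

L5, L7 cover every species at survey cost 2 + 2 = 4.
Any cover uses at least 2 transects; among all covering selections none totals below 4.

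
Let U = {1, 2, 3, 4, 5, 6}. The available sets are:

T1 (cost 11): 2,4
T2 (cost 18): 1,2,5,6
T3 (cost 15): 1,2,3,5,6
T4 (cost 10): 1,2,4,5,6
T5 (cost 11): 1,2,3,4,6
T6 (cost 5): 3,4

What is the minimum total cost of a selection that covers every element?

15

T4, T6 cover every element at cost 10 + 5 = 15.
Any cover uses at least 2 sets; among all covering selections none totals below 15.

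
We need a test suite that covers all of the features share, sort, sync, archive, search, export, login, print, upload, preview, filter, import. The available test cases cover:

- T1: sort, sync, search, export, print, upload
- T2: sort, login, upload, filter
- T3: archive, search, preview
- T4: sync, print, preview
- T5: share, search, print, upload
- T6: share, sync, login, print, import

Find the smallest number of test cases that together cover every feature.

T1, T2, T3, T6 together cover {share, sort, sync, archive, search, export, login, print, upload, preview, filter, import} — every feature.
No 3 of the 6 test cases cover everything (all 20 triples fall short), so 4 is minimum.

4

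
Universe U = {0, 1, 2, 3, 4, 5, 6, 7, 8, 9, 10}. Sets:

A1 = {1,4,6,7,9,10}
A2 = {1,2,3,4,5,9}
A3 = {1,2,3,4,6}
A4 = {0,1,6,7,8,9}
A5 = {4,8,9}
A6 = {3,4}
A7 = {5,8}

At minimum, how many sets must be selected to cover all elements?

3

A1, A2, A4 together cover {0, 1, 2, 3, 4, 5, 6, 7, 8, 9, 10} — every element.
No 2 of the 7 sets cover everything (all 21 pairs fall short), so 3 is minimum.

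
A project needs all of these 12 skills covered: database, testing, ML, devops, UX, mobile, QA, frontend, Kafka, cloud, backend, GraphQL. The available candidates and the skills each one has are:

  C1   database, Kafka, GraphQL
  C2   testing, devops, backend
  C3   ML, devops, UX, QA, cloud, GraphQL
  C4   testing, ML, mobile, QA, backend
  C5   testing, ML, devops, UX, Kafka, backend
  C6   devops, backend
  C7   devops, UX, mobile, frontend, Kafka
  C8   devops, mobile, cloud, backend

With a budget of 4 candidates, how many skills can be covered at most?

Choosing C1, C2, C3, C7 covers {database, testing, ML, devops, UX, mobile, QA, frontend, Kafka, cloud, backend, GraphQL} — 12 skills.
That is all 12 skills.

12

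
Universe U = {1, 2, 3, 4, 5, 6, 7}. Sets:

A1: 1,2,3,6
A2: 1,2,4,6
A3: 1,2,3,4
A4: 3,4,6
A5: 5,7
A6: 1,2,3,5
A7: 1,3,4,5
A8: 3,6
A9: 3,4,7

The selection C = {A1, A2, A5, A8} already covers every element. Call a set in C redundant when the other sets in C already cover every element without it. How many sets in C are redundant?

2

Drop A1: the rest still cover every element — redundant.
Drop A2: 4 uncovered — not redundant.
Drop A5: 5, 7 uncovered — not redundant.
Drop A8: the rest still cover every element — redundant.
2 redundant: A1, A8.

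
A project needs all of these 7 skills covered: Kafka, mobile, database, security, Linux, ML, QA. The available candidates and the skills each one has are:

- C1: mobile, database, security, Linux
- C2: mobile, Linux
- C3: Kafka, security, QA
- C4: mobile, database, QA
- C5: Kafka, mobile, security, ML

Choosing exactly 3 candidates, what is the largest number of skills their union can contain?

7

Choosing C1, C3, C5 covers {Kafka, mobile, database, security, Linux, ML, QA} — 7 skills.
That is all 7 skills.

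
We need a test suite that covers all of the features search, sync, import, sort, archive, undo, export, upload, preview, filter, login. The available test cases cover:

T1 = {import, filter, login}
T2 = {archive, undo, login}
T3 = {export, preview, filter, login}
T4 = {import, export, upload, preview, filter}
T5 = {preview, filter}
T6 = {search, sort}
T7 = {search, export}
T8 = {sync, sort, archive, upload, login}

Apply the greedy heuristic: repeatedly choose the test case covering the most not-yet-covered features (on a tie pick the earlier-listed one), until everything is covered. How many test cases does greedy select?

4

Pick 1: T4 covers 5 new features (import, export, upload, preview, filter).
Pick 2: T8 covers 4 new features (sync, sort, archive, login).
Pick 3: T2 covers 1 new features (undo).
Pick 4: T6 covers 1 new features (search).
Greedy uses 4 test cases.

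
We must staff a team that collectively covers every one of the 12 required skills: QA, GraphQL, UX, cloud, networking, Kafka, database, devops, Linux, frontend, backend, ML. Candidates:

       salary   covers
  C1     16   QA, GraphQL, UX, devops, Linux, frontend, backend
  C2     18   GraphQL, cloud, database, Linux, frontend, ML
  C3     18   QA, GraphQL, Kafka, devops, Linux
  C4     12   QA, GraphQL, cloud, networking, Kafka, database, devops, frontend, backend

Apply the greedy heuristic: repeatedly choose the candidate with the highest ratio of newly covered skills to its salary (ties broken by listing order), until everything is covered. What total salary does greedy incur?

46

Pick 1: C4 adds 9 new (QA, GraphQL, cloud, networking, Kafka, database, devops, frontend, backend) at salary 12 (ratio 9/12).
Pick 2: C1 adds 2 new (UX, Linux) at salary 16 (ratio 2/16).
Pick 3: C2 adds 1 new (ML) at salary 18 (ratio 1/18).
Greedy total salary: 12 + 16 + 18 = 46.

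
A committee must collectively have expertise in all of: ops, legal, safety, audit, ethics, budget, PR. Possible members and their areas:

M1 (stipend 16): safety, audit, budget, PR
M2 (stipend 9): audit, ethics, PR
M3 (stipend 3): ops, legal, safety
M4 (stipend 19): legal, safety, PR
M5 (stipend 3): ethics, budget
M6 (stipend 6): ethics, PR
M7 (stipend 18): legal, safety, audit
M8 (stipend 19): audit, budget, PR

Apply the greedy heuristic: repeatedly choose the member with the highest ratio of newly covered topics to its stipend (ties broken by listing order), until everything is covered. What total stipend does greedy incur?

15

Pick 1: M3 adds 3 new (ops, legal, safety) at stipend 3 (ratio 3/3).
Pick 2: M5 adds 2 new (ethics, budget) at stipend 3 (ratio 2/3).
Pick 3: M2 adds 2 new (audit, PR) at stipend 9 (ratio 2/9).
Greedy total stipend: 3 + 3 + 9 = 15.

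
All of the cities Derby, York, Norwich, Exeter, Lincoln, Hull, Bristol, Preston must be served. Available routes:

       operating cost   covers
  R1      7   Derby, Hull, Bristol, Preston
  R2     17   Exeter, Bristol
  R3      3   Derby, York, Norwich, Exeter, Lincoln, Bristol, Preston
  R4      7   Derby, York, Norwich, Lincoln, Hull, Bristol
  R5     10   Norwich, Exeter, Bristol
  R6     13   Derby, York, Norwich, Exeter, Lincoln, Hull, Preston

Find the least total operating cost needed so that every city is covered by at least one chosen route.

R1, R3 cover every city at operating cost 7 + 3 = 10.
Any cover uses at least 2 routes; among all covering selections none totals below 10.

10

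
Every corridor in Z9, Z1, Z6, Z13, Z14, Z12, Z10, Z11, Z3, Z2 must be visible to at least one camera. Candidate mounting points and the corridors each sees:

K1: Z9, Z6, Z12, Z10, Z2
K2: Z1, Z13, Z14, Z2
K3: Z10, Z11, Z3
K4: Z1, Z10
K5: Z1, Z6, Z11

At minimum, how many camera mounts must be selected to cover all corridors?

K1, K2, K3 together cover {Z9, Z1, Z6, Z13, Z14, Z12, Z10, Z11, Z3, Z2} — every corridor.
No 2 of the 5 camera mounts cover everything (all 10 pairs fall short), so 3 is minimum.

3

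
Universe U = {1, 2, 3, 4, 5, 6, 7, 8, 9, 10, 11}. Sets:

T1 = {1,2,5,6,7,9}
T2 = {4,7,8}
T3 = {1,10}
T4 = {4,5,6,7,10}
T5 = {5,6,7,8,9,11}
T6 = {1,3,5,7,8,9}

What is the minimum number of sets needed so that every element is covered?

T1, T4, T5, T6 together cover {1, 2, 3, 4, 5, 6, 7, 8, 9, 10, 11} — every element.
No 3 of the 6 sets cover everything (all 20 triples fall short), so 4 is minimum.

4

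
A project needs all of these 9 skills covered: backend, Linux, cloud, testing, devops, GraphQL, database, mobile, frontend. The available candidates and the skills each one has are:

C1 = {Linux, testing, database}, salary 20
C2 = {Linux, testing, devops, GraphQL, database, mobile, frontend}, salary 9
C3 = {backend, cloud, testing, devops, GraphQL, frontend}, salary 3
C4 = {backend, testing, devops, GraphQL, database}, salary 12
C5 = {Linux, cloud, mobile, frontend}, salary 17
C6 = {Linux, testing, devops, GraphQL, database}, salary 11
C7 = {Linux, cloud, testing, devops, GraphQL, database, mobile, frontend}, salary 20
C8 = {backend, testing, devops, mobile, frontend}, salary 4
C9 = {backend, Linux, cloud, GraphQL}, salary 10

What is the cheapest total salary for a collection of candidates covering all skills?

C2, C3 cover every skill at salary 9 + 3 = 12.
Any cover uses at least 2 candidates; among all covering selections none totals below 12.

12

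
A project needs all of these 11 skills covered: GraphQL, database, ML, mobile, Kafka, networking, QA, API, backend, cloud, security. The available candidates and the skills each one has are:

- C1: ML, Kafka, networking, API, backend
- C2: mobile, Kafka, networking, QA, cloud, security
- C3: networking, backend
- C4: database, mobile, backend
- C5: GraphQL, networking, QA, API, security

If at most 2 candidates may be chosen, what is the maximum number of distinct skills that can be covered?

9

Choosing C1, C2 covers {ML, mobile, Kafka, networking, QA, API, backend, cloud, security} — 9 skills.
No choice of 2 candidates does better; here GraphQL, database are left uncovered.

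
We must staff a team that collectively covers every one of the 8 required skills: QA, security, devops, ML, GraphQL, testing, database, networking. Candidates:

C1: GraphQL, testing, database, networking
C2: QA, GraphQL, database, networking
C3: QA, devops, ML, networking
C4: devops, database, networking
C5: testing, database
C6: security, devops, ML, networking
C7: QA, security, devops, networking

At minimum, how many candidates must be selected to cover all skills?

C1, C2, C6 together cover {QA, security, devops, ML, GraphQL, testing, database, networking} — every skill.
No 2 of the 7 candidates cover everything (all 21 pairs fall short), so 3 is minimum.

3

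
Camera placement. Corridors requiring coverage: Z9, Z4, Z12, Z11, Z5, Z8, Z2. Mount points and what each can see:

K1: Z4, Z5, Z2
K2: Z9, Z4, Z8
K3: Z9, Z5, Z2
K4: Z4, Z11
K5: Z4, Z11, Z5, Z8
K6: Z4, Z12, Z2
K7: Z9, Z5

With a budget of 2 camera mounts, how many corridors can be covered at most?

Choosing K3, K5 covers {Z9, Z4, Z11, Z5, Z8, Z2} — 6 corridors.
No choice of 2 camera mounts does better; here Z12 is left uncovered.

6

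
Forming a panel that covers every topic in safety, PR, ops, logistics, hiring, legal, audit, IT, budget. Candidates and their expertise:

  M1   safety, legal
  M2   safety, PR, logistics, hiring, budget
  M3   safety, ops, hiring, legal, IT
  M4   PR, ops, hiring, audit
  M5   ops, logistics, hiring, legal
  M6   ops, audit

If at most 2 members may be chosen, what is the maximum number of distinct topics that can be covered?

8

Choosing M2, M3 covers {safety, PR, ops, logistics, hiring, legal, IT, budget} — 8 topics.
No choice of 2 members does better; here audit is left uncovered.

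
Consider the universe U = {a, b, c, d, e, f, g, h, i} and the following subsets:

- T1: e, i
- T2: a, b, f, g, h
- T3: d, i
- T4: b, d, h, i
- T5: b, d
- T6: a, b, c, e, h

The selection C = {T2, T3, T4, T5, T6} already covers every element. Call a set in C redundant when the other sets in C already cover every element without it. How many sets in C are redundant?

Drop T2: f, g uncovered — not redundant.
Drop T3: the rest still cover every element — redundant.
Drop T4: the rest still cover every element — redundant.
Drop T5: the rest still cover every element — redundant.
Drop T6: c, e uncovered — not redundant.
3 redundant: T3, T4, T5.

3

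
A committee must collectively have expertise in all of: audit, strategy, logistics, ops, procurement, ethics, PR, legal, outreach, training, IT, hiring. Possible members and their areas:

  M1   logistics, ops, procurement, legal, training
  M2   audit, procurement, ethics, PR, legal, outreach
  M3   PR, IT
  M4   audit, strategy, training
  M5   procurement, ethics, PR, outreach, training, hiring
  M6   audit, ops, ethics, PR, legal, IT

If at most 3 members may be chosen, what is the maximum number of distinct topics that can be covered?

11

Choosing M1, M4, M5 covers {audit, strategy, logistics, ops, procurement, ethics, PR, legal, outreach, training, hiring} — 11 topics.
No choice of 3 members does better; here IT is left uncovered.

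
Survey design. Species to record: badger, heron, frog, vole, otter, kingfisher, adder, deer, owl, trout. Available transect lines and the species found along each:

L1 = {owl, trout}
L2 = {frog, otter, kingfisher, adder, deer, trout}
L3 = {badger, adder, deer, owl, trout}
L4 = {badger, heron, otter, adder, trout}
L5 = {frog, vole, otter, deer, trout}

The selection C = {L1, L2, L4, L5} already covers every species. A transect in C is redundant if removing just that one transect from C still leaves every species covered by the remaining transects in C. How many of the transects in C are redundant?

0

Drop L1: owl uncovered — not redundant.
Drop L2: kingfisher uncovered — not redundant.
Drop L4: badger, heron uncovered — not redundant.
Drop L5: vole uncovered — not redundant.
None of the transects in C is redundant.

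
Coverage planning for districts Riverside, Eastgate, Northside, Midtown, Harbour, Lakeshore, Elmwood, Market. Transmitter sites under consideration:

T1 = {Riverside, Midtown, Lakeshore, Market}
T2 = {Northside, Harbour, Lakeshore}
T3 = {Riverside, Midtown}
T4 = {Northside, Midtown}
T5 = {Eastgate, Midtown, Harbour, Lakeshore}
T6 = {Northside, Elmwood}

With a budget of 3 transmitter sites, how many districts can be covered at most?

Choosing T1, T5, T6 covers {Riverside, Eastgate, Northside, Midtown, Harbour, Lakeshore, Elmwood, Market} — 8 districts.
That is all 8 districts.

8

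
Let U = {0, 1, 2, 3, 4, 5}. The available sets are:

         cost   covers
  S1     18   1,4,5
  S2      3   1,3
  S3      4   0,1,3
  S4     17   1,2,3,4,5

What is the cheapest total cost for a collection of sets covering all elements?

S3, S4 cover every element at cost 4 + 17 = 21.
Any cover uses at least 2 sets; among all covering selections none totals below 21.

21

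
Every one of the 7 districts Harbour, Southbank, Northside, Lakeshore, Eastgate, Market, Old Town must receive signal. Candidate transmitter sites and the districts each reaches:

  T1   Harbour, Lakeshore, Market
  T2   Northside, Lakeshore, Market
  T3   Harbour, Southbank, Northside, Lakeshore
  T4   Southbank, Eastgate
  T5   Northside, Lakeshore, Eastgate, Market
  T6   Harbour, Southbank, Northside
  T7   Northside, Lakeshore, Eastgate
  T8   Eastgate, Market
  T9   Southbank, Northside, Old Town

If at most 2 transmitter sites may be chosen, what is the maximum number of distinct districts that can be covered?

6

Choosing T1, T9 covers {Harbour, Southbank, Northside, Lakeshore, Market, Old Town} — 6 districts.
No choice of 2 transmitter sites does better; here Eastgate is left uncovered.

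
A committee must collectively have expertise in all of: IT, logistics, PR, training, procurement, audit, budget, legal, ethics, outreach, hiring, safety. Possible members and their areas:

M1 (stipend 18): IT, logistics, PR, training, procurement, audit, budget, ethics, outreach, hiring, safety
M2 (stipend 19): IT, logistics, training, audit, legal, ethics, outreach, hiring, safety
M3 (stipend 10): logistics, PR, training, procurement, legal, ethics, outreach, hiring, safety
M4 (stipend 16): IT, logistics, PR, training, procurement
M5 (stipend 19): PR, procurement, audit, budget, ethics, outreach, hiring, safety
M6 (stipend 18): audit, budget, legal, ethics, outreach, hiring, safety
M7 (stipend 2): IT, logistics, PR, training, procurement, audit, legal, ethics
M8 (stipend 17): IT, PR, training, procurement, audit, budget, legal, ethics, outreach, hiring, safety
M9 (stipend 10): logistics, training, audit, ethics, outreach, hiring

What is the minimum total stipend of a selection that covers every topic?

19

M7, M8 cover every topic at stipend 2 + 17 = 19.
Any cover uses at least 2 members; among all covering selections none totals below 19.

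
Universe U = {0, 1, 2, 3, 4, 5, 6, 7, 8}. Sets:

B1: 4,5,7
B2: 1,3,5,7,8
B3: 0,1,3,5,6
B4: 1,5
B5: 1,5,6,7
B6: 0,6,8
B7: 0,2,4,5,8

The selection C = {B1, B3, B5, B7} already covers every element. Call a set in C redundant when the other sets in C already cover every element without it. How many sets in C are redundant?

Drop B1: the rest still cover every element — redundant.
Drop B3: 3 uncovered — not redundant.
Drop B5: the rest still cover every element — redundant.
Drop B7: 2, 8 uncovered — not redundant.
2 redundant: B1, B5.

2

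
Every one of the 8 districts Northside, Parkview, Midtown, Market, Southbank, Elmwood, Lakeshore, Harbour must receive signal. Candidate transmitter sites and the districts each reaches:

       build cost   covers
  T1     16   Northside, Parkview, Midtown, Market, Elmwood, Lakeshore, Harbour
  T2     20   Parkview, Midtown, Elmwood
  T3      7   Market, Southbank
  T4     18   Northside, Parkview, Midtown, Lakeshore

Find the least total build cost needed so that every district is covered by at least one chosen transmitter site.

T1, T3 cover every district at build cost 16 + 7 = 23.
Any cover uses at least 2 transmitter sites; among all covering selections none totals below 23.

23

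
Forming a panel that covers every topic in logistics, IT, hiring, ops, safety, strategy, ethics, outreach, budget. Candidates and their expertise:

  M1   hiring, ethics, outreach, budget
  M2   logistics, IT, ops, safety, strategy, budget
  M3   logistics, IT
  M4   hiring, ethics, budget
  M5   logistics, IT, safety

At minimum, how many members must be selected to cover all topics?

M1, M2 together cover {logistics, IT, hiring, ops, safety, strategy, ethics, outreach, budget} — every topic.
No single member contains all 9 topics, so 2 is optimal.

2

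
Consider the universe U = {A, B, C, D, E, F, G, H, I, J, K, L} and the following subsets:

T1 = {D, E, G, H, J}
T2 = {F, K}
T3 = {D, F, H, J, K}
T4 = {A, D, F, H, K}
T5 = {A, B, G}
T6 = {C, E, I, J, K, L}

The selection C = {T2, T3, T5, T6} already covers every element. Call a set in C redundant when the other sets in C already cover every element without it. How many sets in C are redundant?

1

Drop T2: the rest still cover every element — redundant.
Drop T3: D, H uncovered — not redundant.
Drop T5: A, B, G uncovered — not redundant.
Drop T6: C, E, I, L uncovered — not redundant.
1 redundant: T2.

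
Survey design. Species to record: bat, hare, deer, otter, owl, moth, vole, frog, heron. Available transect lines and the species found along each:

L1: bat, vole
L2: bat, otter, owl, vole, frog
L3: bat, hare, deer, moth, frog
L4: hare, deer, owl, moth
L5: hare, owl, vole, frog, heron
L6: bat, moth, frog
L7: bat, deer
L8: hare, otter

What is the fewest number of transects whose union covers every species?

L2, L3, L5 together cover {bat, hare, deer, otter, owl, moth, vole, frog, heron} — every species.
No 2 of the 8 transects cover everything (all 28 pairs fall short), so 3 is minimum.

3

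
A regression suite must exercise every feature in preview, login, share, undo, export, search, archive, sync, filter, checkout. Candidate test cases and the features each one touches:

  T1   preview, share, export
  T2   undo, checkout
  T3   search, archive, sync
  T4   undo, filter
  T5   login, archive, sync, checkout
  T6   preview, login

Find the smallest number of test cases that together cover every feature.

T1, T3, T4, T5 together cover {preview, login, share, undo, export, search, archive, sync, filter, checkout} — every feature.
No 3 of the 6 test cases cover everything (all 20 triples fall short), so 4 is minimum.

4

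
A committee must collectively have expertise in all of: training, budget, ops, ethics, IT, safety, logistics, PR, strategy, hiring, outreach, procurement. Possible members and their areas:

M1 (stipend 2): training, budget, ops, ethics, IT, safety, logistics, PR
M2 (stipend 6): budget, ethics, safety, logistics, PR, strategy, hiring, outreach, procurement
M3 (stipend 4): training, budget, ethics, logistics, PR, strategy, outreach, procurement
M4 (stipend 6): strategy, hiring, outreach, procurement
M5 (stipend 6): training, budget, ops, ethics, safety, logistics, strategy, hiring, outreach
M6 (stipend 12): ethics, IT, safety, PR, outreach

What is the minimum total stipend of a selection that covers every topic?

8

M1, M2 cover every topic at stipend 2 + 6 = 8.
Any cover uses at least 2 members; among all covering selections none totals below 8.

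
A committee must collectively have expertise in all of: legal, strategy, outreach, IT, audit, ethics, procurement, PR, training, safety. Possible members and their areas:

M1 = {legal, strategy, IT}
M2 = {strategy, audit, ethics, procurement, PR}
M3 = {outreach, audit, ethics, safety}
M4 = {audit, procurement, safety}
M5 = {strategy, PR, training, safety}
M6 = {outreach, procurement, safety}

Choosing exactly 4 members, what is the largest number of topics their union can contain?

Choosing M1, M2, M3, M5 covers {legal, strategy, outreach, IT, audit, ethics, procurement, PR, training, safety} — 10 topics.
That is all 10 topics.

10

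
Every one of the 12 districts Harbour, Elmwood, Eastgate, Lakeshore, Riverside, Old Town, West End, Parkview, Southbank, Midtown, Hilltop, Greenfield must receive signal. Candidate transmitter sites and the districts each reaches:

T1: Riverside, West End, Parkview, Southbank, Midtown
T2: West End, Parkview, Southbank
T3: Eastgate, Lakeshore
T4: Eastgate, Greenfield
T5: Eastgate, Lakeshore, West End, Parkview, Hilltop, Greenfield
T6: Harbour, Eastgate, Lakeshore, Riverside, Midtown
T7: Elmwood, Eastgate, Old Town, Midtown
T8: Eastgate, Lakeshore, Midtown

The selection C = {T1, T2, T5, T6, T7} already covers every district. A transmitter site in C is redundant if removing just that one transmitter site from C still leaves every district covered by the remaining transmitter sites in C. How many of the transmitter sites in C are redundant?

Drop T1: the rest still cover every district — redundant.
Drop T2: the rest still cover every district — redundant.
Drop T5: Hilltop, Greenfield uncovered — not redundant.
Drop T6: Harbour uncovered — not redundant.
Drop T7: Elmwood, Old Town uncovered — not redundant.
2 redundant: T1, T2.

2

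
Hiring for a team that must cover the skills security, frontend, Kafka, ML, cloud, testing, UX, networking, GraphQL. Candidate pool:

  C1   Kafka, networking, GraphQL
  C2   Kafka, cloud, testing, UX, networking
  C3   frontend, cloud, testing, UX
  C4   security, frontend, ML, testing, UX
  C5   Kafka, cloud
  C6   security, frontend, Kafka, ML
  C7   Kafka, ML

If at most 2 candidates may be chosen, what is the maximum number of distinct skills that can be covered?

8

Choosing C1, C4 covers {security, frontend, Kafka, ML, testing, UX, networking, GraphQL} — 8 skills.
No choice of 2 candidates does better; here cloud is left uncovered.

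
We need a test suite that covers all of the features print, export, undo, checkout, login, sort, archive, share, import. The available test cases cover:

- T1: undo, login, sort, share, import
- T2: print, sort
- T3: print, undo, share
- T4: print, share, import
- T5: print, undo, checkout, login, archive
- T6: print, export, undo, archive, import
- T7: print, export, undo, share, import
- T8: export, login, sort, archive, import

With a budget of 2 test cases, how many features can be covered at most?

Choosing T1, T5 covers {print, undo, checkout, login, sort, archive, share, import} — 8 features.
No choice of 2 test cases does better; here export is left uncovered.

8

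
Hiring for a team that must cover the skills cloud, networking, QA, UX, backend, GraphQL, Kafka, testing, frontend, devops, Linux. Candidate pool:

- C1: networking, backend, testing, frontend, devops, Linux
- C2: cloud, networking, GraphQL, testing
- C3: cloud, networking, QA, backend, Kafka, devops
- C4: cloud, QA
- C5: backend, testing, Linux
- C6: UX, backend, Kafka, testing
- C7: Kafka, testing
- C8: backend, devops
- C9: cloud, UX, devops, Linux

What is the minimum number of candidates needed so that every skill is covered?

4

C1, C2, C3, C6 together cover {cloud, networking, QA, UX, backend, GraphQL, Kafka, testing, frontend, devops, Linux} — every skill.
No 3 of the 9 candidates cover everything (all 84 triples fall short), so 4 is minimum.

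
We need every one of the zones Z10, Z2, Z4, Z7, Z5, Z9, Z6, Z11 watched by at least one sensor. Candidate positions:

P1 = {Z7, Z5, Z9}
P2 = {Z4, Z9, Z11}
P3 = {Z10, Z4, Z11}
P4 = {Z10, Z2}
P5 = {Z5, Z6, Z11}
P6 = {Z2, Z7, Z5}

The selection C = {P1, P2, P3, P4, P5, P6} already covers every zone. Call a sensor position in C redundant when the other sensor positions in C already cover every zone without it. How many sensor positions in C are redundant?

5

Drop P1: the rest still cover every zone — redundant.
Drop P2: the rest still cover every zone — redundant.
Drop P3: the rest still cover every zone — redundant.
Drop P4: the rest still cover every zone — redundant.
Drop P5: Z6 uncovered — not redundant.
Drop P6: the rest still cover every zone — redundant.
5 redundant: P1, P2, P3, P4, P6.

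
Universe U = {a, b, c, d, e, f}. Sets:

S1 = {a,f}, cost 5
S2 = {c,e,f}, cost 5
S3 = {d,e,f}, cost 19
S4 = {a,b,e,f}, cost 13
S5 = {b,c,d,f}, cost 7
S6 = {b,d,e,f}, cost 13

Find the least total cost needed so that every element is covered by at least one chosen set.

S1, S2, S5 cover every element at cost 5 + 5 + 7 = 17.
Any cover uses at least 2 sets; among all covering selections none totals below 17.

17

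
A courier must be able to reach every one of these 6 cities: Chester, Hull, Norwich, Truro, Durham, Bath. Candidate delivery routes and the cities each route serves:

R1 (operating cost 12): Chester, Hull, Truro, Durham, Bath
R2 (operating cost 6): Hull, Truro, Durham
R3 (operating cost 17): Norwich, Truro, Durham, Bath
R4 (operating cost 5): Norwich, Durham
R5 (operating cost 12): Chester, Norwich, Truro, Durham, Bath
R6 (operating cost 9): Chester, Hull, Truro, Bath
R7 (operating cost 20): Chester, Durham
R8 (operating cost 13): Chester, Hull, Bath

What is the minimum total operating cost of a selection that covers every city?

R4, R6 cover every city at operating cost 5 + 9 = 14.
Any cover uses at least 2 routes; among all covering selections none totals below 14.
Greedy by coverage-per-operating cost would pick R2, R5 for 18 — worse than the optimum 14.

14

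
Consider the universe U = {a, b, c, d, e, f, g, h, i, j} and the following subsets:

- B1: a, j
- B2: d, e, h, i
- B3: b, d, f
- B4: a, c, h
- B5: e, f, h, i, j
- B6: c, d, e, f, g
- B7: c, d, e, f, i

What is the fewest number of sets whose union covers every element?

B1, B2, B3, B6 together cover {a, b, c, d, e, f, g, h, i, j} — every element.
No 3 of the 7 sets cover everything (all 35 triples fall short), so 4 is minimum.

4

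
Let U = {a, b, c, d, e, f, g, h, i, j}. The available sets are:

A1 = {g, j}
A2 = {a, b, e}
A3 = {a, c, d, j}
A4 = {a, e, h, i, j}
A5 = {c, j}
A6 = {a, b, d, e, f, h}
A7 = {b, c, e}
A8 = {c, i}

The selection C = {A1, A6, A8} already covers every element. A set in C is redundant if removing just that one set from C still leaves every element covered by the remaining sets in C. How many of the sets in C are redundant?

0

Drop A1: g, j uncovered — not redundant.
Drop A6: a, b, d, e, … uncovered — not redundant.
Drop A8: c, i uncovered — not redundant.
None of the sets in C is redundant.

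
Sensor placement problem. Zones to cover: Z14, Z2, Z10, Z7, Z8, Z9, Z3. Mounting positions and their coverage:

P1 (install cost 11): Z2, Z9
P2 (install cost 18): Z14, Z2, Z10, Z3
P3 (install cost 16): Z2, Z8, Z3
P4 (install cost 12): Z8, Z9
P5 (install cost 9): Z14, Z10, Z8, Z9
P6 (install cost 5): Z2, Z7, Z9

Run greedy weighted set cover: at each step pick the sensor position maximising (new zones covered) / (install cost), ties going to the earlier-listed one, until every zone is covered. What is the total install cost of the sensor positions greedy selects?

Pick 1: P6 adds 3 new (Z2, Z7, Z9) at install cost 5 (ratio 3/5).
Pick 2: P5 adds 3 new (Z14, Z10, Z8) at install cost 9 (ratio 3/9).
Pick 3: P3 adds 1 new (Z3) at install cost 16 (ratio 1/16).
Greedy total install cost: 5 + 9 + 16 = 30.

30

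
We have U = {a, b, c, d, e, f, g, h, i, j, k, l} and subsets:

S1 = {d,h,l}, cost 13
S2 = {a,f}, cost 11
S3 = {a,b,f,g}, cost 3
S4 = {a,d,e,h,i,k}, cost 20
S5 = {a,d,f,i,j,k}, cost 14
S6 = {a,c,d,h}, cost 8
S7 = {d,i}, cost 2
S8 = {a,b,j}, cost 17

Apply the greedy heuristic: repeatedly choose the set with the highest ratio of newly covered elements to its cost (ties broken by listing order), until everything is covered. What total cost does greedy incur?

Pick 1: S3 adds 4 new (a, b, f, g) at cost 3 (ratio 4/3).
Pick 2: S7 adds 2 new (d, i) at cost 2 (ratio 2/2).
Pick 3: S6 adds 2 new (c, h) at cost 8 (ratio 2/8).
Pick 4: S5 adds 2 new (j, k) at cost 14 (ratio 2/14).
Pick 5: S1 adds 1 new (l) at cost 13 (ratio 1/13).
Pick 6: S4 adds 1 new (e) at cost 20 (ratio 1/20).
Greedy total cost: 3 + 2 + 8 + 14 + 13 + 20 = 60. (The true optimum is 58, so greedy overshoots here.)

60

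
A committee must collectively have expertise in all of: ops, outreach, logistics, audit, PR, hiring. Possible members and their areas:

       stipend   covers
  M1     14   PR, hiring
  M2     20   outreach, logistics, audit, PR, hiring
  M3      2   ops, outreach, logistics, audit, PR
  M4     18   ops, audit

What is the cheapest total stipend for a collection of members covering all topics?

16

M1, M3 cover every topic at stipend 14 + 2 = 16.
Any cover uses at least 2 members; among all covering selections none totals below 16.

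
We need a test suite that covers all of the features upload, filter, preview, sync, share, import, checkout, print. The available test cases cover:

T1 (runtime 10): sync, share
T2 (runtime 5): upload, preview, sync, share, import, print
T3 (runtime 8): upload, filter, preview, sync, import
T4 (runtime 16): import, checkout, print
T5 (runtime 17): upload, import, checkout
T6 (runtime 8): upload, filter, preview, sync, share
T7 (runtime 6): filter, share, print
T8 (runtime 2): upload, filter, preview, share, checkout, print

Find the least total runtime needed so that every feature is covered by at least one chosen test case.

7

T2, T8 cover every feature at runtime 5 + 2 = 7.
Any cover uses at least 2 test cases; among all covering selections none totals below 7.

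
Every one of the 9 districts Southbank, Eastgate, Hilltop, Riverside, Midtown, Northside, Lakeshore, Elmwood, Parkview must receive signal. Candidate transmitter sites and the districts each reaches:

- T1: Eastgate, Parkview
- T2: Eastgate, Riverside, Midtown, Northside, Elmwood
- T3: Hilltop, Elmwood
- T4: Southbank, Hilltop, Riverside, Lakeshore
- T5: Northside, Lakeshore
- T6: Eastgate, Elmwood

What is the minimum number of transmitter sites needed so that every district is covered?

3

T1, T2, T4 together cover {Southbank, Eastgate, Hilltop, Riverside, Midtown, Northside, Lakeshore, Elmwood, Parkview} — every district.
No 2 of the 6 transmitter sites cover everything (all 15 pairs fall short), so 3 is minimum.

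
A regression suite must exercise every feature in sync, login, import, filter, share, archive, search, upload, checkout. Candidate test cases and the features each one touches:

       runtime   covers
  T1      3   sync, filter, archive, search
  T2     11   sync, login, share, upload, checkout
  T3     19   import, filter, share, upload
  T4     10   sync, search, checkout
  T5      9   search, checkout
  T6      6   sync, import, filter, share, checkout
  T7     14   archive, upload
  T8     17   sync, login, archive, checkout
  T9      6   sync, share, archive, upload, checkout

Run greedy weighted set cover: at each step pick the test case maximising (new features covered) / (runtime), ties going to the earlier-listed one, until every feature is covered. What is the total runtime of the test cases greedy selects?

20

Pick 1: T1 adds 4 new (sync, filter, archive, search) at runtime 3 (ratio 4/3).
Pick 2: T6 adds 3 new (import, share, checkout) at runtime 6 (ratio 3/6).
Pick 3: T2 adds 2 new (login, upload) at runtime 11 (ratio 2/11).
Greedy total runtime: 3 + 6 + 11 = 20.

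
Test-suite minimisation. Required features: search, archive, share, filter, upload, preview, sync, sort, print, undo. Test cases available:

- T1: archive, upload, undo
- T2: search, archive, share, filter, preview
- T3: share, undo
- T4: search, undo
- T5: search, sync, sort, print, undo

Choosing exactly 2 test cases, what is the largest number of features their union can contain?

9

Choosing T2, T5 covers {search, archive, share, filter, preview, sync, sort, print, undo} — 9 features.
No choice of 2 test cases does better; here upload is left uncovered.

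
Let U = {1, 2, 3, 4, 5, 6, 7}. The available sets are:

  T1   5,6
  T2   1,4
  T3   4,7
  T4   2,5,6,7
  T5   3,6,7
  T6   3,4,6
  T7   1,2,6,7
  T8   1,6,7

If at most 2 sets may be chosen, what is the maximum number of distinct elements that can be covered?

Choosing T2, T4 covers {1, 2, 4, 5, 6, 7} — 6 elements.
No choice of 2 sets does better; here 3 is left uncovered.

6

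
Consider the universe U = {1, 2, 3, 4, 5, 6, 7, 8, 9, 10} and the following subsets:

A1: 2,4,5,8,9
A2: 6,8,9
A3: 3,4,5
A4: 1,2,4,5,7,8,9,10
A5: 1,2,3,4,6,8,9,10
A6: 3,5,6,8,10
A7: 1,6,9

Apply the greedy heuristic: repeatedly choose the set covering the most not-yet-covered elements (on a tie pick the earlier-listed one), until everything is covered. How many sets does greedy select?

2

Pick 1: A4 covers 8 new elements (1, 2, 4, 5, 7, 8, 9, 10).
Pick 2: A5 covers 2 new elements (3, 6).
Greedy uses 2 sets.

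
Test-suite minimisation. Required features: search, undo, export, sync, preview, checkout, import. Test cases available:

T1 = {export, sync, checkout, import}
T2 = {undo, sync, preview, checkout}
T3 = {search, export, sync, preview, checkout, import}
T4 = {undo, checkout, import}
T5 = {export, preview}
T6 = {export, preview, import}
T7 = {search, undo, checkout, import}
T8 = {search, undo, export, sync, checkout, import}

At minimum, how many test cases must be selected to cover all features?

T2, T3 together cover {search, undo, export, sync, preview, checkout, import} — every feature.
No single test case contains all 7 features, so 2 is optimal.

2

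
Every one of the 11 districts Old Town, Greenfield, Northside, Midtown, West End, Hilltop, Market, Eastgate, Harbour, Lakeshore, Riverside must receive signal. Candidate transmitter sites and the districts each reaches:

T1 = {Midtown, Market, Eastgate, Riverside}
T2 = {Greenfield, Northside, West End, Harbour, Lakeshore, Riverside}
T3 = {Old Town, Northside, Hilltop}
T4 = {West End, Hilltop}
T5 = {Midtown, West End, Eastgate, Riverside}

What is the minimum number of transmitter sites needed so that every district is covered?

T1, T2, T3 together cover {Old Town, Greenfield, Northside, Midtown, West End, Hilltop, Market, Eastgate, Harbour, Lakeshore, Riverside} — every district.
No 2 of the 5 transmitter sites cover everything (all 10 pairs fall short), so 3 is minimum.

3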